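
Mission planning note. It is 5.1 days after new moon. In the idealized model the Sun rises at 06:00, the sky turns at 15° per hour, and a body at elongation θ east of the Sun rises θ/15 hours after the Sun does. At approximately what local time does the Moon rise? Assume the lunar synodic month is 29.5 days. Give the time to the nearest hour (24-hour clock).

Phase angle: θ = 360°·(5.1 d)/(29.5 d) = 62.2°.
Delay after the Sun = 62.2° / (15°/h) ≈ 4.15 h.
06:00 + 4.15 h ≈ 10:09 → 10:00 to the nearest hour.

10:00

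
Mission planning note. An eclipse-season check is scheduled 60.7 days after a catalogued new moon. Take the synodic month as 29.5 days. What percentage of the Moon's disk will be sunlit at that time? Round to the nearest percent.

3%

60.7/29.5 = 2.058 lunations, so 2 complete cycles and 1.70 d into the next.
The Moon has covered 1.70/29.5 of its cycle, so θ ≈ 360° × 1.70/29.5 = 20.7°.
With cos θ = 0.935, the lit fraction is (1 − 0.935)/2 ≈ 0.032, so 3%.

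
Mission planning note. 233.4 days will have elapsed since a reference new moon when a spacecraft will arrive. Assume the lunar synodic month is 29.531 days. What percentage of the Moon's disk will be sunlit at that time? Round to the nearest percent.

9%

233.4 d spans 7 complete synodic months (7 × 29.531 = 206.72 d) plus 26.68 d.
Elongation θ = 360° × 26.68/29.531 ≈ 325.3°.
With cos θ = 0.822, the lit fraction is (1 − 0.822)/2 ≈ 0.089, so 9%.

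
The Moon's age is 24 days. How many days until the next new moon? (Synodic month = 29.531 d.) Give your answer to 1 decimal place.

The next new moon completes the synodic month: 29.531 − 24 = 5.531 days.

5.5 days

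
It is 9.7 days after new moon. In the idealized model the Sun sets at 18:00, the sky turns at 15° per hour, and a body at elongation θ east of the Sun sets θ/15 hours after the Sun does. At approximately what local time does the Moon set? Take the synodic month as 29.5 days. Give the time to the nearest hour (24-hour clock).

02:00

The Moon has covered 9.7/29.5 of its cycle, so θ ≈ 360° × 9.7/29.5 = 118.4°.
At 15° of sky rotation per hour, 118.4° corresponds to a 7.89 h lag.
18:00 + 7.89 h ≈ 01:53 → 02:00 to the nearest hour.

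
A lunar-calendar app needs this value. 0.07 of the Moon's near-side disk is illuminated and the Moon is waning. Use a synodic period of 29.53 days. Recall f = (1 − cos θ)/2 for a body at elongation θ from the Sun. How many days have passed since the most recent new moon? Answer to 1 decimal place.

27.0 days

Invert f = (1 − cos θ)/2 to get cos θ = 1 − 2(0.07) = 0.860, hence θ₀ = arccos 0.860 = 30.7°.
A waning Moon lies in 180°–360°, so θ = 360° − 30.7° = 329.3°.
That fraction of the synodic month is 329.3/360 × 29.53 d ≈ 27.01 d.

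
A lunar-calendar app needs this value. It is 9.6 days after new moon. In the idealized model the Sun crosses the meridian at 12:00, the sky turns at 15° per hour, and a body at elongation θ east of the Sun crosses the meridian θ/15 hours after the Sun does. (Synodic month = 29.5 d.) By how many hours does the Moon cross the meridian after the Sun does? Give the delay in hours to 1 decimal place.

Phase angle: θ = 360°·(9.6 d)/(29.5 d) = 117.2°.
The Moon trails the Sun by θ/15 = 117.2/15 ≈ 7.81 hours.
So the Moon crosses the meridian 7.81 h after the Sun.

7.8 h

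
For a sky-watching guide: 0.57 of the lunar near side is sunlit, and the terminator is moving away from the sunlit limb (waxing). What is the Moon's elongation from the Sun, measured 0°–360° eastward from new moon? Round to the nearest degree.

98°

cos θ = 1 − 2f = -0.140, giving a principal value of 98.0°.
Before full moon the principal value applies: θ = 98.0°.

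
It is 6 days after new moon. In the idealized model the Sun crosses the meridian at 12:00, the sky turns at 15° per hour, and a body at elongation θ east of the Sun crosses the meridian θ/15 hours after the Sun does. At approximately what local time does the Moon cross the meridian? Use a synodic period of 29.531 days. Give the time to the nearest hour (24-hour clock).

Elongation θ = 360° × 6/29.531 ≈ 73.1°.
The Moon trails the Sun by θ/15 = 73.1/15 ≈ 4.88 hours.
12:00 + 4.88 h ≈ 16:53 → 17:00 to the nearest hour.

17:00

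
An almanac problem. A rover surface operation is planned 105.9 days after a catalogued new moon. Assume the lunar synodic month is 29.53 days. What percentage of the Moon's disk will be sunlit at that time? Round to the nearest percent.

Reduce mod P: 105.9 − 3×29.53 = 17.31 d into the current lunation.
The Moon has covered 17.31/29.53 of its cycle, so θ ≈ 360° × 17.31/29.53 = 211.0°.
With cos θ = (-0.857), the lit fraction is (1 − (-0.857))/2 ≈ 0.928, so 93%.

93%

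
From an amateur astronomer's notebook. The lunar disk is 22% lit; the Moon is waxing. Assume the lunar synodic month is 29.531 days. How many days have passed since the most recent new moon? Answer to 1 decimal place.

4.6 days

From f = (1 − cos θ)/2: cos θ = 1 − 2×0.22 = 0.560; arccos → 55.9°.
Before full moon the principal value applies: θ = 55.9°.
At 360°/29.531 d per day, 55.9° corresponds to 4.59 days.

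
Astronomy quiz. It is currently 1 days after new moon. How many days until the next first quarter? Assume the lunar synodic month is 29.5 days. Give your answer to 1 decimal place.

6.4 days

First quarter is 0.25 of the way through the cycle: age 0.25 × 29.5 = 7.375 d.
That is 7.375 − 1 = 6.375 days ahead.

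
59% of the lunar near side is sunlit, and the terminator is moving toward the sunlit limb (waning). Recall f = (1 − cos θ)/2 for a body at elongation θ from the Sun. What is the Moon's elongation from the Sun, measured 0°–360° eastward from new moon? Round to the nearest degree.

cos θ = 1 − 2f = -0.180, giving a principal value of 100.4°.
Since the Moon is past full (waning), take the reflex angle: θ = 360° − 100.4° = 259.6°.

260°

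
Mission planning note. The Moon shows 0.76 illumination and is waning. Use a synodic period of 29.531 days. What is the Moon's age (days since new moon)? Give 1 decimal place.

From f = (1 − cos θ)/2: cos θ = 1 − 2×0.76 = -0.520; arccos → 121.3°.
Since the Moon is past full (waning), take the reflex angle: θ = 360° − 121.3° = 238.7°.
At 360°/29.531 d per day, 238.7° corresponds to 19.58 days.

19.6 days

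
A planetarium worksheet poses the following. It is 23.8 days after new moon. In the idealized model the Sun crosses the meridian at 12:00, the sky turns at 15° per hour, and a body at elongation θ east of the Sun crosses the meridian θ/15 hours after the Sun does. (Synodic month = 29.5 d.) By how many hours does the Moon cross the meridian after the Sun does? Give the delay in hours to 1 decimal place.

The Moon has covered 23.8/29.5 of its cycle, so θ ≈ 360° × 23.8/29.5 = 290.4°.
The Moon trails the Sun by θ/15 = 290.4/15 ≈ 19.36 hours.
So the Moon crosses the meridian 19.36 h after the Sun.

19.4 h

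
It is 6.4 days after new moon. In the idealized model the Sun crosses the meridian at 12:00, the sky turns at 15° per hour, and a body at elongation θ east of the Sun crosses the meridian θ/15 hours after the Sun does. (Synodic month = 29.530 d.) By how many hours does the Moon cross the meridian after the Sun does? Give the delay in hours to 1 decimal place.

Phase angle: θ = 360°·(6.4 d)/(29.530 d) = 78.0°.
The Moon trails the Sun by θ/15 = 78.0/15 ≈ 5.20 hours.
So the Moon crosses the meridian 5.20 h after the Sun.

5.2 h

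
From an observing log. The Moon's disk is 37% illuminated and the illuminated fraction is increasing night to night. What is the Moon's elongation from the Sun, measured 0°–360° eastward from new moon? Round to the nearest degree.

75°

Invert f = (1 − cos θ)/2 to get cos θ = 1 − 2(0.37) = 0.260, hence θ₀ = arccos 0.260 = 74.9°.
Waxing ⇒ before full, so θ = 74.9°.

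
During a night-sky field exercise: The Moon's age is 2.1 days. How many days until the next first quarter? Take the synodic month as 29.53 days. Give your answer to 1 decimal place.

5.3 days

First quarter occurs at elongation 90°, i.e. at age 29.53 × 90/360 = 7.383 d.
That is 7.383 − 2.1 = 5.283 days ahead.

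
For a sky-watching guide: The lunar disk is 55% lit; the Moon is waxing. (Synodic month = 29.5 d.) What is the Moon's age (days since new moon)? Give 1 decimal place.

7.8 days

cos θ = 1 − 2f = -0.100, giving a principal value of 95.7°.
Waxing ⇒ before full, so θ = 95.7°.
At 360°/29.5 d per day, 95.7° corresponds to 7.85 days.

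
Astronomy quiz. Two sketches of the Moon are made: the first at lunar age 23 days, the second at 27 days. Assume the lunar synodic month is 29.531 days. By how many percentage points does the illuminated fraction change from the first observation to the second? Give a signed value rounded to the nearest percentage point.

-34 percentage points

First observation: θ = 360°·23/29.531 = 280.4°, so f = 0.410.
Second observation: θ = 329.1°, f = 0.071.
Δf = 0.071 − 0.410 = -0.339, i.e. -34 pp.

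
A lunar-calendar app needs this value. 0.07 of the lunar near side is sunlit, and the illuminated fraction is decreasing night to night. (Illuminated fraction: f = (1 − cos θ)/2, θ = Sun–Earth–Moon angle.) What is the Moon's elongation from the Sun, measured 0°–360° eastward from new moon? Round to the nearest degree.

From f = (1 − cos θ)/2: cos θ = 1 − 2×0.07 = 0.860; arccos → 30.7°.
Waning ⇒ past full, so θ = 360° − 30.7° = 329.3°.

329°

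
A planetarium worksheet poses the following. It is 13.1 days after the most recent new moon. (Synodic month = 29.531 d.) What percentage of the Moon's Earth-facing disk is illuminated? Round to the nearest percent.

The Moon has covered 13.1/29.531 of its cycle, so θ ≈ 360° × 13.1/29.531 = 159.7°.
With cos θ = (-0.938), the lit fraction is (1 − (-0.938))/2 ≈ 0.969, so 97%.

97%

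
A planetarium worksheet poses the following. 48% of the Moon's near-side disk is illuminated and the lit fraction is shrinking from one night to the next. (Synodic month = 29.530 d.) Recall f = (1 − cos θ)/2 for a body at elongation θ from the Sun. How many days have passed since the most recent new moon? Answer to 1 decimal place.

From f = (1 − cos θ)/2: cos θ = 1 − 2×0.48 = 0.040; arccos → 87.7°.
A waning Moon lies in 180°–360°, so θ = 360° − 87.7° = 272.3°.
That fraction of the synodic month is 272.3/360 × 29.530 d ≈ 22.34 d.

22.3 days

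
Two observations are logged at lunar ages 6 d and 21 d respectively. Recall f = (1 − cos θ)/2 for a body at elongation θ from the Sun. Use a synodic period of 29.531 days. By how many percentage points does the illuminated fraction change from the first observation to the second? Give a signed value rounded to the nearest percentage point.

+27 percentage points

θ₁ = 360° × 6/29.531 = 73.1°, f₁ = (1 − cos θ₁)/2 = 0.355.
θ₂ = 360° × 21/29.531 = 256.0°, f₂ = (1 − cos θ₂)/2 = 0.621.
Change = f₂ − f₁ = +0.266 → +27 percentage points.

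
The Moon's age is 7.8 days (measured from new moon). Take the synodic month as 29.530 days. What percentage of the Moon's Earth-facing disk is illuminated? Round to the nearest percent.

54%

The Moon has covered 7.8/29.530 of its cycle, so θ ≈ 360° × 7.8/29.530 = 95.1°.
With cos θ = (-0.089), the lit fraction is (1 − (-0.089))/2 ≈ 0.544, so 54%.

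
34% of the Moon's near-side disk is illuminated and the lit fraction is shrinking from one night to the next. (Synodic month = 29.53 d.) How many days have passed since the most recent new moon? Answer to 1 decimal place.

Invert f = (1 − cos θ)/2 to get cos θ = 1 − 2(0.34) = 0.320, hence θ₀ = arccos 0.320 = 71.3°.
Waning ⇒ past full, so θ = 360° − 71.3° = 288.7°.
Age = 29.53 × 288.7°/360° ≈ 23.68 days.

23.7 days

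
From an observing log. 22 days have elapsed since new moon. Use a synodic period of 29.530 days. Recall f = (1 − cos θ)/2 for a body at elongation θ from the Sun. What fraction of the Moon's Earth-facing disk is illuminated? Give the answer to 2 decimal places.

Phase angle: θ = 360°·(22 d)/(29.530 d) = 268.2°.
cos 268.2° = (-0.031), so f = (1 − (-0.031))/2 = 0.516.

0.52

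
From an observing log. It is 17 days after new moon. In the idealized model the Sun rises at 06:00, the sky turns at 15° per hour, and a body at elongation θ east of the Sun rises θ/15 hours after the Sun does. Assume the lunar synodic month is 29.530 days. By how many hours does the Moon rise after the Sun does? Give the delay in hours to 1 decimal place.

Phase angle: θ = 360°·(17 d)/(29.530 d) = 207.2°.
Delay after the Sun = 207.2° / (15°/h) ≈ 13.82 h.
So the Moon rises 13.82 h after the Sun.

13.8 h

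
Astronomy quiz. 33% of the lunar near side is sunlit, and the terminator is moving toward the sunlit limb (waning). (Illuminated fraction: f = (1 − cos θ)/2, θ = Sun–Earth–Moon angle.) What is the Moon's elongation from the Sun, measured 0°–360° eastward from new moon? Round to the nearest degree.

290°

cos θ = 1 − 2f = 0.340, giving a principal value of 70.1°.
Since the Moon is past full (waning), take the reflex angle: θ = 360° − 70.1° = 289.9°.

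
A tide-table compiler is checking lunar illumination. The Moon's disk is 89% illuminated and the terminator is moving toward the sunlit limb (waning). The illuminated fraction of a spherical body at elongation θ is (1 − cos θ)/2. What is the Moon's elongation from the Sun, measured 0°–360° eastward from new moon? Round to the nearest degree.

From f = (1 − cos θ)/2: cos θ = 1 − 2×0.89 = -0.780; arccos → 141.3°.
Waning ⇒ past full, so θ = 360° − 141.3° = 218.7°.

219°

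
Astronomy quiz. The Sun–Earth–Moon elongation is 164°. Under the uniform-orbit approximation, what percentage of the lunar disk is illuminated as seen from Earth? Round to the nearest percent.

f = (1 − cos 164°)/2 = (1 − (-0.961))/2 ≈ 0.981, i.e. 98%.

98%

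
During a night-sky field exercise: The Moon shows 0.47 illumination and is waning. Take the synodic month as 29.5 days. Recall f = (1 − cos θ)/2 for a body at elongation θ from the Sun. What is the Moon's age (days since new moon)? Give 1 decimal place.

Invert f = (1 − cos θ)/2 to get cos θ = 1 − 2(0.47) = 0.060, hence θ₀ = arccos 0.060 = 86.6°.
Since the Moon is past full (waning), take the reflex angle: θ = 360° − 86.6° = 273.4°.
That fraction of the synodic month is 273.4/360 × 29.5 d ≈ 22.41 d.

22.4 days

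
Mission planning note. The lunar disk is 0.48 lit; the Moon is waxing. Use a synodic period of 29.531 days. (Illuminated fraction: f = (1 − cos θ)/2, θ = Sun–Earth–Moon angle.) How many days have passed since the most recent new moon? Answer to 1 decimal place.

7.2 days

Invert f = (1 − cos θ)/2 to get cos θ = 1 − 2(0.48) = 0.040, hence θ₀ = arccos 0.040 = 87.7°.
The Moon is waxing (0°–180°), so θ = 87.7° directly.
That fraction of the synodic month is 87.7/360 × 29.531 d ≈ 7.19 d.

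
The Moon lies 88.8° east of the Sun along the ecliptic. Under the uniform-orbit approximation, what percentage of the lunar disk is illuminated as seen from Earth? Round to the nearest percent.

cos 88.8° = 0.021, so f = (1 − 0.021)/2 = 0.490, i.e. 49%.

49%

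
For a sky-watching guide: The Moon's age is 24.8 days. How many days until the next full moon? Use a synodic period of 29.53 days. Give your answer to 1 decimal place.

19.5 days

Full moon is 0.5 of the way through the cycle: age 0.5 × 29.53 = 14.765 d.
Already past this cycle's full moon; the next is at 14.765 + 29.53 = 44.295 d, so 44.295 − 24.8 = 19.495 days.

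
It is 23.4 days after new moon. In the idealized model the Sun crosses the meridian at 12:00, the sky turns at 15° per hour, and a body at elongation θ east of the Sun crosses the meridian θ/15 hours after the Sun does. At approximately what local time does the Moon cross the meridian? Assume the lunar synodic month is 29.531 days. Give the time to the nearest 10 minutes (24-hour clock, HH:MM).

Phase angle: θ = 360°·(23.4 d)/(29.531 d) = 285.3°.
Delay after the Sun = 285.3° / (15°/h) ≈ 19.02 h.
12:00 + 19.017 h ≈ 07:01 → 07:00 to the nearest ten minutes.

07:00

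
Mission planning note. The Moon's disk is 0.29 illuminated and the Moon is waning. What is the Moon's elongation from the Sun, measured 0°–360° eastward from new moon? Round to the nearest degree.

cos θ = 1 − 2f = 0.420, giving a principal value of 65.2°.
Since the Moon is past full (waning), take the reflex angle: θ = 360° − 65.2° = 294.8°.

295°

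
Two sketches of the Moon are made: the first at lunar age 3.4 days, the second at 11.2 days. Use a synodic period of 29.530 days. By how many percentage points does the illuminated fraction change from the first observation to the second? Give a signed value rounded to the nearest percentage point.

First observation: θ = 360°·3.4/29.530 = 41.4°, so f = 0.125.
Second observation: θ = 136.5°, f = 0.863.
Δf = 0.863 − 0.125 = +0.738, i.e. +74 pp.

+74 percentage points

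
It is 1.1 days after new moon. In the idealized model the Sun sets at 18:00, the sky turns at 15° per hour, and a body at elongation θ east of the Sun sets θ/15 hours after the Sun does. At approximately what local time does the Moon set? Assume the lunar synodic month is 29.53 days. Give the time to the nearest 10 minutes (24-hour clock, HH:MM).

18:50

Elongation θ = 360° × 1.1/29.53 ≈ 13.4°.
The Moon trails the Sun by θ/15 = 13.4/15 ≈ 0.89 hours.
18:00 + 0.894 h ≈ 18:54 → 18:50 to the nearest ten minutes.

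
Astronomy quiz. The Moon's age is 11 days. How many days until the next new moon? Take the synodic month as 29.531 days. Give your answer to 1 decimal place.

The next new moon completes the synodic month: 29.531 − 11 = 18.531 days.

18.5 days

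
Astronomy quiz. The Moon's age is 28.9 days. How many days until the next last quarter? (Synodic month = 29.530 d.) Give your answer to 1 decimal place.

Last quarter occurs at elongation 270°, i.e. at age 29.530 × 270/360 = 22.148 d.
This lunation's last quarter (22.148 d) has passed, so add one period: 51.678 − 28.9 = 22.778 days.

22.8 days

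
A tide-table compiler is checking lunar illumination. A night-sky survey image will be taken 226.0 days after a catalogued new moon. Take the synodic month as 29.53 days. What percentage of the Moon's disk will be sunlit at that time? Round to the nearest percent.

79%

Reduce mod P: 226.0 − 7×29.53 = 19.29 d into the current lunation.
Phase angle: θ = 360°·(19.29 d)/(29.53 d) = 235.2°.
Illuminated fraction = (1 − cos 235.2°)/2 = (1 − (-0.571))/2 ≈ 0.786, so 79%.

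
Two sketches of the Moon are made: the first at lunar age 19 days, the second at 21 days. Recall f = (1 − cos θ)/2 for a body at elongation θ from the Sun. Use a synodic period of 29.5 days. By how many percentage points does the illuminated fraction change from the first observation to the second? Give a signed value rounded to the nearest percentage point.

θ₁ = 360° × 19/29.5 = 231.9°, f₁ = (1 − cos θ₁)/2 = 0.809.
θ₂ = 360° × 21/29.5 = 256.3°, f₂ = (1 − cos θ₂)/2 = 0.619.
Change = f₂ − f₁ = -0.190 → -19 percentage points.

-19 percentage points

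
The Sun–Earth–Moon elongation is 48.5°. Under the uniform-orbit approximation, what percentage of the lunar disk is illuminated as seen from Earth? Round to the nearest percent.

f = (1 − cos 48.5°)/2 = (1 − 0.663)/2 ≈ 0.169, i.e. 17%.

17%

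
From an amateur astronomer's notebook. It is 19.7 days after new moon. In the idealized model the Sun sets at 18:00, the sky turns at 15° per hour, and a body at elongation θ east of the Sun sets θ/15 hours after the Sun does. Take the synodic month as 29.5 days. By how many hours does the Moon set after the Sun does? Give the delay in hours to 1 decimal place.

Elongation θ = 360° × 19.7/29.5 ≈ 240.4°.
At 15° of sky rotation per hour, 240.4° corresponds to a 16.03 h lag.
So the Moon sets 16.03 h after the Sun.

16.0 h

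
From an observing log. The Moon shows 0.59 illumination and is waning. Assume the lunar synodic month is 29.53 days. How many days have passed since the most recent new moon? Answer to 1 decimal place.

cos θ = 1 − 2f = -0.180, giving a principal value of 100.4°.
A waning Moon lies in 180°–360°, so θ = 360° − 100.4° = 259.6°.
That fraction of the synodic month is 259.6/360 × 29.53 d ≈ 21.30 d.

21.3 days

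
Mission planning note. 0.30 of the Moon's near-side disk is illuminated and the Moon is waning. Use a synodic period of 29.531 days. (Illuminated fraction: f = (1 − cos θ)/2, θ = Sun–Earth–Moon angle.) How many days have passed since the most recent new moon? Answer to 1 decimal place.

Invert f = (1 − cos θ)/2 to get cos θ = 1 − 2(0.30) = 0.400, hence θ₀ = arccos 0.400 = 66.4°.
Waning ⇒ past full, so θ = 360° − 66.4° = 293.6°.
That fraction of the synodic month is 293.6/360 × 29.531 d ≈ 24.08 d.

24.1 days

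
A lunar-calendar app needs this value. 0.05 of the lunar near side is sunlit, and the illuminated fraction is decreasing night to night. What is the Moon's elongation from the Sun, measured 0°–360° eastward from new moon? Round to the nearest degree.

334°

From f = (1 − cos θ)/2: cos θ = 1 − 2×0.05 = 0.900; arccos → 25.8°.
A waning Moon lies in 180°–360°, so θ = 360° − 25.8° = 334.2°.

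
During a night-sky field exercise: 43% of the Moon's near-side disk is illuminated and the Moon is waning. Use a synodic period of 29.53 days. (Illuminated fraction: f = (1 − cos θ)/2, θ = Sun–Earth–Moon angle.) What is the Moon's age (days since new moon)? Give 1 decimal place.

Invert f = (1 − cos θ)/2 to get cos θ = 1 − 2(0.43) = 0.140, hence θ₀ = arccos 0.140 = 82.0°.
A waning Moon lies in 180°–360°, so θ = 360° − 82.0° = 278.0°.
At 360°/29.53 d per day, 278.0° corresponds to 22.81 days.

22.8 days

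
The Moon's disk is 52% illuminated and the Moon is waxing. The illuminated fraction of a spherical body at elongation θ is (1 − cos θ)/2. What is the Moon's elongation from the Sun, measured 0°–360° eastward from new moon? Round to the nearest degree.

From f = (1 − cos θ)/2: cos θ = 1 − 2×0.52 = -0.040; arccos → 92.3°.
Before full moon the principal value applies: θ = 92.3°.

92°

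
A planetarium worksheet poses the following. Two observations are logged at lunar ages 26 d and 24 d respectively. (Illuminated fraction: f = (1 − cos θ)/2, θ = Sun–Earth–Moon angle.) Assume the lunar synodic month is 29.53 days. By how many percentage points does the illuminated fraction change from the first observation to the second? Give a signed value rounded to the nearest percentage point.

θ₁ = 360° × 26/29.53 = 317.0°, f₁ = (1 − cos θ₁)/2 = 0.135.
θ₂ = 360° × 24/29.53 = 292.6°, f₂ = (1 − cos θ₂)/2 = 0.308.
Change = f₂ − f₁ = +0.173 → +17 percentage points.

+17 pp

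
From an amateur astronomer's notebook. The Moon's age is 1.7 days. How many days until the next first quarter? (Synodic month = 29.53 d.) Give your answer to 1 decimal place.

First quarter occurs at elongation 90°, i.e. at age 29.53 × 90/360 = 7.383 d.
That is 7.383 − 1.7 = 5.683 days ahead.

5.7 days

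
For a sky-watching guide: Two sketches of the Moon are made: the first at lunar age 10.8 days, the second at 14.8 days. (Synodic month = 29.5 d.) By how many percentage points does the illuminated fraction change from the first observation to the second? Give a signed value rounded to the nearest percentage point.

+17 pp

θ₁ = 360° × 10.8/29.5 = 131.8°, f₁ = (1 − cos θ₁)/2 = 0.833.
θ₂ = 360° × 14.8/29.5 = 180.6°, f₂ = (1 − cos θ₂)/2 = 1.000.
Change = f₂ − f₁ = +0.167 → +17 percentage points.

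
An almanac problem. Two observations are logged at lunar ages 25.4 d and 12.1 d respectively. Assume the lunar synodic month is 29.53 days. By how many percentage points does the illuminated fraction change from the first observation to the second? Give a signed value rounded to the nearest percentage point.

+74 pp

θ₁ = 360° × 25.4/29.53 = 309.7°, f₁ = (1 − cos θ₁)/2 = 0.181.
θ₂ = 360° × 12.1/29.53 = 147.5°, f₂ = (1 − cos θ₂)/2 = 0.922.
Change = f₂ − f₁ = +0.741 → +74 percentage points.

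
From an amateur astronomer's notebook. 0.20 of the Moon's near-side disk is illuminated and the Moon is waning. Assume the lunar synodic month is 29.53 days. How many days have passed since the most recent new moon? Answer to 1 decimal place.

Invert f = (1 − cos θ)/2 to get cos θ = 1 − 2(0.20) = 0.600, hence θ₀ = arccos 0.600 = 53.1°.
Since the Moon is past full (waning), take the reflex angle: θ = 360° − 53.1° = 306.9°.
At 360°/29.53 d per day, 306.9° corresponds to 25.17 days.

25.2 days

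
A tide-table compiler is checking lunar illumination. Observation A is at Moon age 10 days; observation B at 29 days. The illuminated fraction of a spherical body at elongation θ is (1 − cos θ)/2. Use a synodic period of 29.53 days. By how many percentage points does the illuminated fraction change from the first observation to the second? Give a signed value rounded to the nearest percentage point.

-76 percentage points

First observation: θ = 360°·10/29.53 = 121.9°, so f = 0.764.
Second observation: θ = 353.5°, f = 0.003.
Δf = 0.003 − 0.764 = -0.761, i.e. -76 pp.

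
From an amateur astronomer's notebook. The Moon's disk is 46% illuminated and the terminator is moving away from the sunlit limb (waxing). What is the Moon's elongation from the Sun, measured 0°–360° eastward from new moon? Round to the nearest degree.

cos θ = 1 − 2f = 0.080, giving a principal value of 85.4°.
Waxing ⇒ before full, so θ = 85.4°.

85°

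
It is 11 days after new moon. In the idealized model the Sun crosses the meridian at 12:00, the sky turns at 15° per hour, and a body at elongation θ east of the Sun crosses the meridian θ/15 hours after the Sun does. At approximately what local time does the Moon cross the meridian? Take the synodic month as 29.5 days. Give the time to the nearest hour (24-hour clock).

21:00

Elongation θ = 360° × 11/29.5 ≈ 134.2°.
Delay after the Sun = 134.2° / (15°/h) ≈ 8.95 h.
12:00 + 8.95 h ≈ 20:57 → 21:00 to the nearest hour.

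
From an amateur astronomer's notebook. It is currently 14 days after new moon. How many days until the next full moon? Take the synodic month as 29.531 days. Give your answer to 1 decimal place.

Full moon occurs at elongation 180°, i.e. at age 29.531 × 180/360 = 14.765 d.
That is 14.765 − 14 = 0.765 days ahead.

0.8 days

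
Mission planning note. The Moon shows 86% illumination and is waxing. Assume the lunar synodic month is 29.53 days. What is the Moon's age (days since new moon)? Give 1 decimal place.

cos θ = 1 − 2f = -0.720, giving a principal value of 136.1°.
Waxing ⇒ before full, so θ = 136.1°.
At 360°/29.53 d per day, 136.1° corresponds to 11.16 days.

11.2 days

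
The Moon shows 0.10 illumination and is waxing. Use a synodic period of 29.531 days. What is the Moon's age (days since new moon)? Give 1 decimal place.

3.0 days

Invert f = (1 − cos θ)/2 to get cos θ = 1 − 2(0.10) = 0.800, hence θ₀ = arccos 0.800 = 36.9°.
The Moon is waxing (0°–180°), so θ = 36.9° directly.
That fraction of the synodic month is 36.9/360 × 29.531 d ≈ 3.02 d.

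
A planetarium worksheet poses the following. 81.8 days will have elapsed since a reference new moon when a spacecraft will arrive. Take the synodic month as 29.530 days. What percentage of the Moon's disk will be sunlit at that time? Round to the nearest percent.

Reduce mod P: 81.8 − 2×29.530 = 22.74 d into the current lunation.
The Moon has covered 22.74/29.530 of its cycle, so θ ≈ 360° × 22.74/29.530 = 277.2°.
With cos θ = 0.126, the lit fraction is (1 − 0.126)/2 ≈ 0.437, so 44%.

44%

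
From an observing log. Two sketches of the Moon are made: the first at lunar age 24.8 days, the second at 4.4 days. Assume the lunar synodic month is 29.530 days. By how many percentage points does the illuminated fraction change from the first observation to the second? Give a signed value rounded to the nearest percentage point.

-3 pp

θ₁ = 360° × 24.8/29.530 = 302.3°, f₁ = (1 − cos θ₁)/2 = 0.233.
θ₂ = 360° × 4.4/29.530 = 53.6°, f₂ = (1 − cos θ₂)/2 = 0.204.
Change = f₂ − f₁ = -0.029 → -3 percentage points.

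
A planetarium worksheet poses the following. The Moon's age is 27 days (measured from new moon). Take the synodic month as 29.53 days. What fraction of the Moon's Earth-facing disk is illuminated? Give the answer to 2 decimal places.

The Moon has covered 27/29.53 of its cycle, so θ ≈ 360° × 27/29.53 = 329.2°.
With cos θ = 0.859, the lit fraction is (1 − 0.859)/2 ≈ 0.071.

0.07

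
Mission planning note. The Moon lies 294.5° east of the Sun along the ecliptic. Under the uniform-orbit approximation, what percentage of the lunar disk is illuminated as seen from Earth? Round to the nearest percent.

f = (1 − cos 294.5°)/2 = (1 − 0.415)/2 ≈ 0.293, i.e. 29%.

29%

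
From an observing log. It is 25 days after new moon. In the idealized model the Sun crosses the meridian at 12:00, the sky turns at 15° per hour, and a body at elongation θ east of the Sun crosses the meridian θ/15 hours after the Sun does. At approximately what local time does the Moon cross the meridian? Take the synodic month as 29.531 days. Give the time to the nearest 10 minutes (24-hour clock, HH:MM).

Phase angle: θ = 360°·(25 d)/(29.531 d) = 304.8°.
At 15° of sky rotation per hour, 304.8° corresponds to a 20.32 h lag.
12:00 + 20.318 h ≈ 08:19 → 08:20 to the nearest ten minutes.

08:20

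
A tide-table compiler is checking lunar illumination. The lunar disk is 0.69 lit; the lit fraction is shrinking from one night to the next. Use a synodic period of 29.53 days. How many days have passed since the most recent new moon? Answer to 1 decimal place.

20.3 days

Invert f = (1 − cos θ)/2 to get cos θ = 1 − 2(0.69) = -0.380, hence θ₀ = arccos -0.380 = 112.3°.
Waning ⇒ past full, so θ = 360° − 112.3° = 247.7°.
That fraction of the synodic month is 247.7/360 × 29.53 d ≈ 20.32 d.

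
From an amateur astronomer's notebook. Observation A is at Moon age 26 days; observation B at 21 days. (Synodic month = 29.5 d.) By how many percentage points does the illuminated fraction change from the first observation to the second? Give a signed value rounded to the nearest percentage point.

θ₁ = 360° × 26/29.5 = 317.3°, f₁ = (1 − cos θ₁)/2 = 0.133.
θ₂ = 360° × 21/29.5 = 256.3°, f₂ = (1 − cos θ₂)/2 = 0.619.
Change = f₂ − f₁ = +0.486 → +49 percentage points.

+49 pp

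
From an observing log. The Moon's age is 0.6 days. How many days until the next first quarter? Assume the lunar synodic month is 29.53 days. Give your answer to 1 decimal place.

First quarter occurs at elongation 90°, i.e. at age 29.53 × 90/360 = 7.383 d.
That is 7.383 − 0.6 = 6.783 days ahead.

6.8 days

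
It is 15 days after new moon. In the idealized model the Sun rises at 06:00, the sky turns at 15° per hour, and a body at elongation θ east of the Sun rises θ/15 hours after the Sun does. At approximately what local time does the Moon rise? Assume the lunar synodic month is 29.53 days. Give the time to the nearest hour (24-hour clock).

18:00

Elongation θ = 360° × 15/29.53 ≈ 182.9°.
Delay after the Sun = 182.9° / (15°/h) ≈ 12.19 h.
06:00 + 12.19 h ≈ 18:11 → 18:00 to the nearest hour.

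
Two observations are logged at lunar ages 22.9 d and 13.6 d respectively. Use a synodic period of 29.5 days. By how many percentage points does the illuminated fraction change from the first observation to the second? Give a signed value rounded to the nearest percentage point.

+57 pp

First observation: θ = 360°·22.9/29.5 = 279.5°, so f = 0.418.
Second observation: θ = 166.0°, f = 0.985.
Δf = 0.985 − 0.418 = +0.567, i.e. +57 pp.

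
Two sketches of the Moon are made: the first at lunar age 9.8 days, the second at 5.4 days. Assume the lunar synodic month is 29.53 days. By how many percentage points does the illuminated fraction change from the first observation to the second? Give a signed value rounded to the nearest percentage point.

-45 percentage points

θ₁ = 360° × 9.8/29.53 = 119.5°, f₁ = (1 − cos θ₁)/2 = 0.746.
θ₂ = 360° × 5.4/29.53 = 65.8°, f₂ = (1 − cos θ₂)/2 = 0.295.
Change = f₂ − f₁ = -0.451 → -45 percentage points.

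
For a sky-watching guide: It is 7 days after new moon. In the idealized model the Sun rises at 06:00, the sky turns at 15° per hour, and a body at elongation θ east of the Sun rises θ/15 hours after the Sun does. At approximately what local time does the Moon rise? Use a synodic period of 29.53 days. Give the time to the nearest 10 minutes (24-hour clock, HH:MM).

Phase angle: θ = 360°·(7 d)/(29.53 d) = 85.3°.
The Moon trails the Sun by θ/15 = 85.3/15 ≈ 5.69 hours.
06:00 + 5.689 h ≈ 11:41 → 11:40 to the nearest ten minutes.

11:40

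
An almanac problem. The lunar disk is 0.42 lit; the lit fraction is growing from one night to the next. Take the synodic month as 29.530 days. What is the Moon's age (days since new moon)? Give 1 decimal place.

6.6 days

From f = (1 − cos θ)/2: cos θ = 1 − 2×0.42 = 0.160; arccos → 80.8°.
Waxing ⇒ before full, so θ = 80.8°.
At 360°/29.530 d per day, 80.8° corresponds to 6.63 days.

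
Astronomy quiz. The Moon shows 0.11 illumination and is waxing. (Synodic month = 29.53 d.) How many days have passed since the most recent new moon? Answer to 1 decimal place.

From f = (1 − cos θ)/2: cos θ = 1 − 2×0.11 = 0.780; arccos → 38.7°.
Waxing ⇒ before full, so θ = 38.7°.
At 360°/29.53 d per day, 38.7° corresponds to 3.18 days.

3.2 days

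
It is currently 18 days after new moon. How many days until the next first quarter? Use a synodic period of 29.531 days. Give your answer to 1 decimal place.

18.9 days

First quarter occurs at elongation 90°, i.e. at age 29.531 × 90/360 = 7.383 d.
Already past this cycle's first quarter; the next is at 7.383 + 29.531 = 36.914 d, so 36.914 − 18 = 18.914 days.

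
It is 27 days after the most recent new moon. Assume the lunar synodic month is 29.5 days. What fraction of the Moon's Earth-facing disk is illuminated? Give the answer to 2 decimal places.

0.07

The Moon has covered 27/29.5 of its cycle, so θ ≈ 360° × 27/29.5 = 329.5°.
cos 329.5° = 0.862, so f = (1 − 0.862)/2 = 0.069.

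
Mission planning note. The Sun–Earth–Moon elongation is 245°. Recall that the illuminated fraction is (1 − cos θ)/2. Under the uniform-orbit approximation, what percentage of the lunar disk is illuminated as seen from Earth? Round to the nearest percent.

71%

Half-versine of 245°: (1 − (-0.423))/2 = 0.711, i.e. 71%.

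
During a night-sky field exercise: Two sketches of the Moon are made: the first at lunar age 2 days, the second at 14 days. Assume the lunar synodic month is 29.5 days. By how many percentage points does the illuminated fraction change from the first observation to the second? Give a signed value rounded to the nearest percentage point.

+95 pp

First observation: θ = 360°·2/29.5 = 24.4°, so f = 0.045.
Second observation: θ = 170.8°, f = 0.994.
Δf = 0.994 − 0.045 = +0.949, i.e. +95 pp.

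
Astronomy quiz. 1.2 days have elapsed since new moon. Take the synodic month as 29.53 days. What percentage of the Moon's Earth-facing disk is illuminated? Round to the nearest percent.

2%

The Moon has covered 1.2/29.53 of its cycle, so θ ≈ 360° × 1.2/29.53 = 14.6°.
With cos θ = 0.968, the lit fraction is (1 − 0.968)/2 ≈ 0.016, so 2%.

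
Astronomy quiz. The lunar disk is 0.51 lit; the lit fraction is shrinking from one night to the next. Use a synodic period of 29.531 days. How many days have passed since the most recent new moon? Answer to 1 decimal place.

22.1 days

cos θ = 1 − 2f = -0.020, giving a principal value of 91.1°.
Since the Moon is past full (waning), take the reflex angle: θ = 360° − 91.1° = 268.9°.
Age = 29.531 × 268.9°/360° ≈ 22.05 days.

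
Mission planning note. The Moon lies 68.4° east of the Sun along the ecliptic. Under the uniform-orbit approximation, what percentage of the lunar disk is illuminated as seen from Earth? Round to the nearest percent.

32%

Half-versine of 68.4°: (1 − 0.368)/2 = 0.316, i.e. 32%.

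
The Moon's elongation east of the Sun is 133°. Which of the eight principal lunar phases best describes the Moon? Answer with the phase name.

The waxing gibbous sector spans roughly 112°–158°; 133° falls inside it.

waxing gibbous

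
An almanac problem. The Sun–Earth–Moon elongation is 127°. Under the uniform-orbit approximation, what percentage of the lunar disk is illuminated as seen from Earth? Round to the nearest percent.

Half-versine of 127°: (1 − (-0.602))/2 = 0.801, i.e. 80%.

80%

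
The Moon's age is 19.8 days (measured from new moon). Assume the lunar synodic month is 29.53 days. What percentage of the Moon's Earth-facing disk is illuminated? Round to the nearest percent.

74%

Phase angle: θ = 360°·(19.8 d)/(29.53 d) = 241.4°.
cos 241.4° = (-0.479), so f = (1 − (-0.479))/2 = 0.739, so 74%.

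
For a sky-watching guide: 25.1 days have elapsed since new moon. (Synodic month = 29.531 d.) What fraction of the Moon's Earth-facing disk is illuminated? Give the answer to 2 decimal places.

0.21

Elongation θ = 360° × 25.1/29.531 ≈ 306.0°.
Illuminated fraction = (1 − cos 306.0°)/2 = (1 − 0.588)/2 ≈ 0.206.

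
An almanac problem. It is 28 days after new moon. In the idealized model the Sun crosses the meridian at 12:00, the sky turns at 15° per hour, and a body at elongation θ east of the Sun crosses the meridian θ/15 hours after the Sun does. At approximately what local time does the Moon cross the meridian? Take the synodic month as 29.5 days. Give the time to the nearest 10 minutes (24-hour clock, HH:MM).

10:50

The Moon has covered 28/29.5 of its cycle, so θ ≈ 360° × 28/29.5 = 341.7°.
Delay after the Sun = 341.7° / (15°/h) ≈ 22.78 h.
12:00 + 22.780 h ≈ 10:47 → 10:50 to the nearest ten minutes.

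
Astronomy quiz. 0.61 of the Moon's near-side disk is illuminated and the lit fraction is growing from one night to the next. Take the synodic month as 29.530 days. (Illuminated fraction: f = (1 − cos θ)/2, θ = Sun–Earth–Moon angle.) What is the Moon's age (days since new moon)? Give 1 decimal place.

8.4 days

cos θ = 1 − 2f = -0.220, giving a principal value of 102.7°.
The Moon is waxing (0°–180°), so θ = 102.7° directly.
That fraction of the synodic month is 102.7/360 × 29.530 d ≈ 8.42 d.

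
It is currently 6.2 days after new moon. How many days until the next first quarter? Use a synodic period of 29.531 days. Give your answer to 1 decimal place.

1.2 days

First quarter occurs at elongation 90°, i.e. at age 29.531 × 90/360 = 7.383 d.
So 1.183 days remain (7.383 − 6.2).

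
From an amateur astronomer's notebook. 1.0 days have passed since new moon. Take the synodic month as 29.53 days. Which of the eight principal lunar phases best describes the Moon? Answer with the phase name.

θ ≈ 360° × 1.0/29.53 = 12°, which falls in the new moon sector.

new moon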